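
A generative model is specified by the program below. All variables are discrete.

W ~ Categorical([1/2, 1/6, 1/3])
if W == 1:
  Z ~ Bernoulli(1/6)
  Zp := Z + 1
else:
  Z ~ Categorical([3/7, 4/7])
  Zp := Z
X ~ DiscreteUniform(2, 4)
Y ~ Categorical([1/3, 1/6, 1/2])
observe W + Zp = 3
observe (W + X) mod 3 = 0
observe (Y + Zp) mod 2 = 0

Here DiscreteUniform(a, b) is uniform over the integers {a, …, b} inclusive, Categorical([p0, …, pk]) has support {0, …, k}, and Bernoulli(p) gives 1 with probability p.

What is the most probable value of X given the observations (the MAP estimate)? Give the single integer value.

Enumerate traces; 3 have nonzero weight after conditioning:
  (W=1, Z=1, X=2, Y=0) weight 1/324
  (W=1, Z=1, X=2, Y=2) weight 1/216
  (W=2, Z=1, X=4, Y=1) weight 2/189
Group by X:
  weight(X=2) = 5/648
  weight(X=4) = 2/189
Total weight = 5/648 + 2/189 = 83/4536
P(X=2 | obs) = 5/648 / 83/4536 = 35/83
P(X=4 | obs) = 2/189 / 83/4536 = 48/83
argmax = 4

argmax_v P(X = v | obs) = 4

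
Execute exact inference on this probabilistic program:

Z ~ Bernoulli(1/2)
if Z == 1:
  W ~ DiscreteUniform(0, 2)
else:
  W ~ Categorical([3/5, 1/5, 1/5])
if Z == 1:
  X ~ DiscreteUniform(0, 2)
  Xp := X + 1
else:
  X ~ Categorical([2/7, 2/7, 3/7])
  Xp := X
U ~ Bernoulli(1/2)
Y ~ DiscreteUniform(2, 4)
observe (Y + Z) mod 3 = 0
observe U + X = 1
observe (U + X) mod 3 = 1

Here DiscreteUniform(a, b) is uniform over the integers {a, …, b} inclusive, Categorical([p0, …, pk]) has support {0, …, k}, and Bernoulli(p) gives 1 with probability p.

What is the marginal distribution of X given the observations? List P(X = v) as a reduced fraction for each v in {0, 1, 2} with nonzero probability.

P(X=0) = 1/2, P(X=1) = 1/2

Enumerate traces; 12 have nonzero weight after conditioning:
  (Z=0, W=0, X=0, U=1, Y=3) weight 1/70
  (Z=0, W=0, X=1, U=0, Y=3) weight 1/70
  (Z=0, W=1, X=0, U=1, Y=3) weight 1/210
  (Z=0, W=1, X=1, U=0, Y=3) weight 1/210
  (Z=0, W=2, X=0, U=1, Y=3) weight 1/210
  (Z=0, W=2, X=1, U=0, Y=3) weight 1/210
  (Z=1, W=0, X=0, U=1, Y=2) weight 1/108
  (Z=1, W=0, X=1, U=0, Y=2) weight 1/108
  … 4 more
Group by X:
  weight(X=0) = 13/252
  weight(X=1) = 13/252
Total weight = 13/252 + 13/252 = 13/126
P(X=0 | obs) = 13/252 / 13/126 = 1/2
P(X=1 | obs) = 13/252 / 13/126 = 1/2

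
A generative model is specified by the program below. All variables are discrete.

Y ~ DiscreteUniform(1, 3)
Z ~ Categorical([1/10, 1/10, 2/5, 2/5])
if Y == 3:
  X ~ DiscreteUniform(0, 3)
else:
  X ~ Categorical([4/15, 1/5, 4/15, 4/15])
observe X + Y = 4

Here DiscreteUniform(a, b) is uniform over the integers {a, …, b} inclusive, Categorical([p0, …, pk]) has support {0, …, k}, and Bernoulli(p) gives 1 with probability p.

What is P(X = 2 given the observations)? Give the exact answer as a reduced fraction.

P(X = 2 | obs) = 16/47

Enumerate traces; 12 have nonzero weight after conditioning:
  (Y=1, Z=0, X=3) weight 2/225
  (Y=1, Z=1, X=3) weight 2/225
  (Y=1, Z=2, X=3) weight 8/225
  (Y=1, Z=3, X=3) weight 8/225
  (Y=2, Z=0, X=2) weight 2/225
  (Y=2, Z=1, X=2) weight 2/225
  (Y=2, Z=2, X=2) weight 8/225
  (Y=2, Z=3, X=2) weight 8/225
  (Y=3, Z=0, X=1) weight 1/120
  … 3 more
Group by X:
  weight(X=1) = 1/12
  weight(X=2) = 4/45
  weight(X=3) = 4/45
Total weight = 1/12 + 4/45 + 4/45 = 47/180
P(X=1 | obs) = 1/12 / 47/180 = 15/47
P(X=2 | obs) = 4/45 / 47/180 = 16/47
P(X=3 | obs) = 4/45 / 47/180 = 16/47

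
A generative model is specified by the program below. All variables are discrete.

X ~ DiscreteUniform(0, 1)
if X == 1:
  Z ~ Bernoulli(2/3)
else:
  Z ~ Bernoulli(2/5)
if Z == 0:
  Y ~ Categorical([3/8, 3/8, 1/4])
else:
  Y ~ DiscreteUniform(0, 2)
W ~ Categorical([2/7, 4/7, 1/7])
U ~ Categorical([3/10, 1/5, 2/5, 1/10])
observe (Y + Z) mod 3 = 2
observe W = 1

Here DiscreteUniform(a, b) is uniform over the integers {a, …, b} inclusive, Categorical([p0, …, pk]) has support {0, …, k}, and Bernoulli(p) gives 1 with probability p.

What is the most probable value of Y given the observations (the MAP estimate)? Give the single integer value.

argmax_v P(Y = v | obs) = 1

Enumerate traces; 16 have nonzero weight after conditioning:
  (X=0, Z=0, Y=2, W=1, U=0) weight 9/700
  (X=0, Z=0, Y=2, W=1, U=1) weight 3/350
  (X=0, Z=0, Y=2, W=1, U=2) weight 3/175
  (X=0, Z=0, Y=2, W=1, U=3) weight 3/700
  (X=0, Z=1, Y=1, W=1, U=0) weight 2/175
  (X=0, Z=1, Y=1, W=1, U=1) weight 4/525
  (X=0, Z=1, Y=1, W=1, U=2) weight 8/525
  (X=0, Z=1, Y=1, W=1, U=3) weight 2/525
  … 8 more
Group by Y:
  weight(Y=1) = 32/315
  weight(Y=2) = 1/15
Total weight = 32/315 + 1/15 = 53/315
P(Y=1 | obs) = 32/315 / 53/315 = 32/53
P(Y=2 | obs) = 1/15 / 53/315 = 21/53
argmax = 1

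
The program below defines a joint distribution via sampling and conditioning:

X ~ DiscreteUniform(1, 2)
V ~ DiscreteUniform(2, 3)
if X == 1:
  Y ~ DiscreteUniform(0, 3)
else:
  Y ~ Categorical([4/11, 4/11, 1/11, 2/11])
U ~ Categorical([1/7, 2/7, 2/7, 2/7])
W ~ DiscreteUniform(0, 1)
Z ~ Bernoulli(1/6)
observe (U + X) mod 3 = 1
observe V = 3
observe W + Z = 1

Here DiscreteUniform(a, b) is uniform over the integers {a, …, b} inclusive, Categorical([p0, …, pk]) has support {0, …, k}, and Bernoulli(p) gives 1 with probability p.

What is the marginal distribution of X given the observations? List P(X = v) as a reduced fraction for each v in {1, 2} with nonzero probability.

Enumerate traces; 24 have nonzero weight after conditioning:
  (X=1, V=3, Y=0, U=0, W=0, Z=1) weight 1/1344
  (X=1, V=3, Y=0, U=0, W=1, Z=0) weight 5/1344
  (X=1, V=3, Y=0, U=3, W=0, Z=1) weight 1/672
  (X=1, V=3, Y=0, U=3, W=1, Z=0) weight 5/672
  (X=1, V=3, Y=1, U=0, W=0, Z=1) weight 1/1344
  (X=1, V=3, Y=1, U=0, W=1, Z=0) weight 5/1344
  (X=1, V=3, Y=1, U=3, W=0, Z=1) weight 1/672
  (X=1, V=3, Y=1, U=3, W=1, Z=0) weight 5/672
  (X=2, V=3, Y=0, U=2, W=0, Z=1) weight 1/462
  … 15 more
Group by X:
  weight(X=1) = 3/56
  weight(X=2) = 1/28
Total weight = 3/56 + 1/28 = 5/56
P(X=1 | obs) = 3/56 / 5/56 = 3/5
P(X=2 | obs) = 1/28 / 5/56 = 2/5

P(X=1) = 3/5, P(X=2) = 2/5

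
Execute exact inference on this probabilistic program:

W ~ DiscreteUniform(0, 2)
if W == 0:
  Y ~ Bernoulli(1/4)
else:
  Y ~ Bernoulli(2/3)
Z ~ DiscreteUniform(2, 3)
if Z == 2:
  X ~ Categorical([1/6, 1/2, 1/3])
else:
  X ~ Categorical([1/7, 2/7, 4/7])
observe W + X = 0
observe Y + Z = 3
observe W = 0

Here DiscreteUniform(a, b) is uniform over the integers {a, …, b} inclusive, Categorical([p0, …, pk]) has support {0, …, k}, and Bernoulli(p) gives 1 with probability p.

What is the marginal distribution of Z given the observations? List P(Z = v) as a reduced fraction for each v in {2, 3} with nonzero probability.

Enumerate traces; 2 have nonzero weight after conditioning:
  (W=0, Y=0, Z=3, X=0) weight 1/56
  (W=0, Y=1, Z=2, X=0) weight 1/144
Group by Z:
  weight(Z=2) = 1/144
  weight(Z=3) = 1/56
Total weight = 1/144 + 1/56 = 25/1008
P(Z=2 | obs) = 1/144 / 25/1008 = 7/25
P(Z=3 | obs) = 1/56 / 25/1008 = 18/25

P(Z=2) = 7/25, P(Z=3) = 18/25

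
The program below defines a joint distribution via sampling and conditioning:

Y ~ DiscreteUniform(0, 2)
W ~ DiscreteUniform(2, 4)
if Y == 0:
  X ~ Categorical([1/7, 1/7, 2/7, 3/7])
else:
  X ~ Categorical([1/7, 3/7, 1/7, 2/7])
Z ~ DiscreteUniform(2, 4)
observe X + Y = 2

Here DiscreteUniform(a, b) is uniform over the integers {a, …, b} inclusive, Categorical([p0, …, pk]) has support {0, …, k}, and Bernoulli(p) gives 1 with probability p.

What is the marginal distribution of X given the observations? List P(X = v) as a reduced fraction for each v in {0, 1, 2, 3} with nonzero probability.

Enumerate traces; 27 have nonzero weight after conditioning:
  (Y=0, W=2, X=2, Z=2) weight 2/189
  (Y=0, W=2, X=2, Z=3) weight 2/189
  (Y=0, W=2, X=2, Z=4) weight 2/189
  (Y=0, W=3, X=2, Z=2) weight 2/189
  (Y=0, W=3, X=2, Z=3) weight 2/189
  (Y=0, W=3, X=2, Z=4) weight 2/189
  (Y=0, W=4, X=2, Z=2) weight 2/189
  (Y=0, W=4, X=2, Z=3) weight 2/189
  (Y=1, W=2, X=1, Z=2) weight 1/63
  (Y=2, W=2, X=0, Z=2) weight 1/189
  … 17 more
Group by X:
  weight(X=0) = 1/21
  weight(X=1) = 1/7
  weight(X=2) = 2/21
Total weight = 1/21 + 1/7 + 2/21 = 2/7
P(X=0 | obs) = 1/21 / 2/7 = 1/6
P(X=1 | obs) = 1/7 / 2/7 = 1/2
P(X=2 | obs) = 2/21 / 2/7 = 1/3

P(X=0) = 1/6, P(X=1) = 1/2, P(X=2) = 1/3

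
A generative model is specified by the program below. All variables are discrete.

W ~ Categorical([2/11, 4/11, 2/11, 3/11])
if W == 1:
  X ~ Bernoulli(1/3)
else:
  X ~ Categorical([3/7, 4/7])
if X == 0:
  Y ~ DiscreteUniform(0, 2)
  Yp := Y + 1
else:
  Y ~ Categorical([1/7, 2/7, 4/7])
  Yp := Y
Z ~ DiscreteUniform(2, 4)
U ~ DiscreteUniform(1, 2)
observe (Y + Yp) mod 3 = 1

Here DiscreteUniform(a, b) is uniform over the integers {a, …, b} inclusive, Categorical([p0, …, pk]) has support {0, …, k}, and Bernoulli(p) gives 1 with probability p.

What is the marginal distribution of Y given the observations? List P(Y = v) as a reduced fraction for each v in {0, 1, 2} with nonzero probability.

Enumerate traces; 48 have nonzero weight after conditioning:
  (W=0, X=0, Y=0, Z=2, U=1) weight 1/231
  (W=0, X=0, Y=0, Z=2, U=2) weight 1/231
  (W=0, X=0, Y=0, Z=3, U=1) weight 1/231
  (W=0, X=0, Y=0, Z=3, U=2) weight 1/231
  (W=0, X=0, Y=0, Z=4, U=1) weight 1/231
  (W=0, X=0, Y=0, Z=4, U=2) weight 1/231
  (W=0, X=1, Y=2, Z=2, U=1) weight 16/1617
  (W=0, X=1, Y=2, Z=2, U=2) weight 16/1617
  … 40 more
Group by Y:
  weight(Y=0) = 17/99
  weight(Y=2) = 64/231
Total weight = 17/99 + 64/231 = 311/693
P(Y=0 | obs) = 17/99 / 311/693 = 119/311
P(Y=2 | obs) = 64/231 / 311/693 = 192/311

P(Y=0) = 119/311, P(Y=2) = 192/311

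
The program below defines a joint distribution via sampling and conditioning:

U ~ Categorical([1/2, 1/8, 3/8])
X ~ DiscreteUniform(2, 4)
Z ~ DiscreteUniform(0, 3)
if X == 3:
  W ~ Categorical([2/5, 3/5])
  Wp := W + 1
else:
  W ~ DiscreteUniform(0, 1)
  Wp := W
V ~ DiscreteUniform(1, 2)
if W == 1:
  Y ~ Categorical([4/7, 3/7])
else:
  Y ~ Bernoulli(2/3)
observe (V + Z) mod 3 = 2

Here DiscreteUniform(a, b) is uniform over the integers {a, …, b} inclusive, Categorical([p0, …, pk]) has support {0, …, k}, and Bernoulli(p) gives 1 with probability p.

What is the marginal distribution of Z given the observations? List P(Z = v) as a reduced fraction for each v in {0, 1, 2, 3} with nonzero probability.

P(Z=0) = 1/3, P(Z=1) = 1/3, P(Z=3) = 1/3

Enumerate traces; 108 have nonzero weight after conditioning:
  (U=0, X=2, Z=0, W=0, V=2, Y=0) weight 1/288
  (U=0, X=2, Z=0, W=0, V=2, Y=1) weight 1/144
  (U=0, X=2, Z=0, W=1, V=2, Y=0) weight 1/168
  (U=0, X=2, Z=0, W=1, V=2, Y=1) weight 1/224
  (U=0, X=2, Z=1, W=0, V=1, Y=0) weight 1/288
  (U=0, X=2, Z=1, W=0, V=1, Y=1) weight 1/144
  (U=0, X=2, Z=1, W=1, V=1, Y=0) weight 1/168
  (U=0, X=2, Z=1, W=1, V=1, Y=1) weight 1/224
  (U=0, X=2, Z=3, W=0, V=2, Y=0) weight 1/288
  … 99 more
Group by Z:
  weight(Z=0) = 1/8
  weight(Z=1) = 1/8
  weight(Z=3) = 1/8
Total weight = 1/8 + 1/8 + 1/8 = 3/8
P(Z=0 | obs) = 1/8 / 3/8 = 1/3
P(Z=1 | obs) = 1/8 / 3/8 = 1/3
P(Z=3 | obs) = 1/8 / 3/8 = 1/3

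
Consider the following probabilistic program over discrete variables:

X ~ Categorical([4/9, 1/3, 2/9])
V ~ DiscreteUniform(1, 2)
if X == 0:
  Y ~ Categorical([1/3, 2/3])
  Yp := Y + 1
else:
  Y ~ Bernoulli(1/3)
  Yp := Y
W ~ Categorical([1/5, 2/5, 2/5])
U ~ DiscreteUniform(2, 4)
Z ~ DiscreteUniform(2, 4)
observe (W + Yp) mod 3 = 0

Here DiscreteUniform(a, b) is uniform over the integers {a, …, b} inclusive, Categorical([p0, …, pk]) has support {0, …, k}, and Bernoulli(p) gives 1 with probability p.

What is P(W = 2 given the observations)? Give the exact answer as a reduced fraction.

P(W = 2 | obs) = 9/22

Enumerate traces; 108 have nonzero weight after conditioning:
  (X=0, V=1, Y=0, W=2, U=2, Z=2) weight 4/1215
  (X=0, V=1, Y=0, W=2, U=2, Z=3) weight 4/1215
  (X=0, V=1, Y=0, W=2, U=2, Z=4) weight 4/1215
  (X=0, V=1, Y=0, W=2, U=3, Z=2) weight 4/1215
  (X=0, V=1, Y=0, W=2, U=3, Z=3) weight 4/1215
  (X=0, V=1, Y=0, W=2, U=3, Z=4) weight 4/1215
  (X=0, V=1, Y=0, W=2, U=4, Z=2) weight 4/1215
  (X=0, V=1, Y=0, W=2, U=4, Z=3) weight 4/1215
  (X=0, V=1, Y=1, W=1, U=2, Z=2) weight 8/1215
  (X=1, V=1, Y=0, W=0, U=2, Z=2) weight 1/405
  … 98 more
Group by W:
  weight(W=0) = 2/27
  weight(W=1) = 16/135
  weight(W=2) = 2/15
Total weight = 2/27 + 16/135 + 2/15 = 44/135
P(W=0 | obs) = 2/27 / 44/135 = 5/22
P(W=1 | obs) = 16/135 / 44/135 = 4/11
P(W=2 | obs) = 2/15 / 44/135 = 9/22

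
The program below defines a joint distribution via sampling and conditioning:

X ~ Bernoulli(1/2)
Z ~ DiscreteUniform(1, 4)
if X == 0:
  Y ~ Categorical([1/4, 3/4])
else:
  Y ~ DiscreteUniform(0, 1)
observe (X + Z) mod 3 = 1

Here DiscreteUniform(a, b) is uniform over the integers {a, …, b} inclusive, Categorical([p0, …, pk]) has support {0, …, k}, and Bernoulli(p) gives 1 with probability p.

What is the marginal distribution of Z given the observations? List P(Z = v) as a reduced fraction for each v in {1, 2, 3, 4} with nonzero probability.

P(Z=1) = 1/3, P(Z=3) = 1/3, P(Z=4) = 1/3

Enumerate traces; 6 have nonzero weight after conditioning:
  (X=0, Z=1, Y=0) weight 1/32
  (X=0, Z=1, Y=1) weight 3/32
  (X=0, Z=4, Y=0) weight 1/32
  (X=0, Z=4, Y=1) weight 3/32
  (X=1, Z=3, Y=0) weight 1/16
  (X=1, Z=3, Y=1) weight 1/16
Group by Z:
  weight(Z=1) = 1/8
  weight(Z=3) = 1/8
  weight(Z=4) = 1/8
Total weight = 1/8 + 1/8 + 1/8 = 3/8
P(Z=1 | obs) = 1/8 / 3/8 = 1/3
P(Z=3 | obs) = 1/8 / 3/8 = 1/3
P(Z=4 | obs) = 1/8 / 3/8 = 1/3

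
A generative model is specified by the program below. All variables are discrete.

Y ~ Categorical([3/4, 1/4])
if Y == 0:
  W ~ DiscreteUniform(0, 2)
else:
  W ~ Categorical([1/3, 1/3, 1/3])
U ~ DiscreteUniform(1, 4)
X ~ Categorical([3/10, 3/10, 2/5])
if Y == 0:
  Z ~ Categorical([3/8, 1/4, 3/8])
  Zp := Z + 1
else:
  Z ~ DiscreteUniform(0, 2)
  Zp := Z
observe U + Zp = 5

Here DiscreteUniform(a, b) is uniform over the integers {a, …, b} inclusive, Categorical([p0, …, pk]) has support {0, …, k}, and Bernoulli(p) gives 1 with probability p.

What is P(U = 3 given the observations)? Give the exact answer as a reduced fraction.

P(U = 3 | obs) = 13/44

Enumerate traces; 45 have nonzero weight after conditioning:
  (Y=0, W=0, U=2, X=0, Z=2) weight 9/1280
  (Y=0, W=0, U=2, X=1, Z=2) weight 9/1280
  (Y=0, W=0, U=2, X=2, Z=2) weight 3/320
  (Y=0, W=0, U=3, X=0, Z=1) weight 3/640
  (Y=0, W=0, U=3, X=1, Z=1) weight 3/640
  (Y=0, W=0, U=3, X=2, Z=1) weight 1/160
  (Y=0, W=0, U=4, X=0, Z=0) weight 9/1280
  (Y=0, W=0, U=4, X=1, Z=0) weight 9/1280
  … 37 more
Group by U:
  weight(U=2) = 9/128
  weight(U=3) = 13/192
  weight(U=4) = 35/384
Total weight = 9/128 + 13/192 + 35/384 = 11/48
P(U=2 | obs) = 9/128 / 11/48 = 27/88
P(U=3 | obs) = 13/192 / 11/48 = 13/44
P(U=4 | obs) = 35/384 / 11/48 = 35/88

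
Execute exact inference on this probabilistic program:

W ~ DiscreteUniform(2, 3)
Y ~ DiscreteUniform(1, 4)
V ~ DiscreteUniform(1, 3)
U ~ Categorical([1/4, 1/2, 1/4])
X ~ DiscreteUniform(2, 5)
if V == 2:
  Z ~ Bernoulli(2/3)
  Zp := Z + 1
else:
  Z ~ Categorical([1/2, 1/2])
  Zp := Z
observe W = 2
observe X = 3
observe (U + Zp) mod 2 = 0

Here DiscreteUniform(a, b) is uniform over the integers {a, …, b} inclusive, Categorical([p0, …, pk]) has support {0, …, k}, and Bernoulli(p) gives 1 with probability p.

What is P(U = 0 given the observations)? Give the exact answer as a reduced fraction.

P(U = 0 | obs) = 5/18

Enumerate traces; 36 have nonzero weight after conditioning:
  (W=2, Y=1, V=1, U=0, X=3, Z=0) weight 1/768
  (W=2, Y=1, V=1, U=1, X=3, Z=1) weight 1/384
  (W=2, Y=1, V=1, U=2, X=3, Z=0) weight 1/768
  (W=2, Y=1, V=2, U=0, X=3, Z=1) weight 1/576
  (W=2, Y=1, V=2, U=1, X=3, Z=0) weight 1/576
  (W=2, Y=1, V=2, U=2, X=3, Z=1) weight 1/576
  (W=2, Y=1, V=3, U=0, X=3, Z=0) weight 1/768
  (W=2, Y=1, V=3, U=1, X=3, Z=1) weight 1/384
  … 28 more
Group by U:
  weight(U=0) = 5/288
  weight(U=1) = 1/36
  weight(U=2) = 5/288
Total weight = 5/288 + 1/36 + 5/288 = 1/16
P(U=0 | obs) = 5/288 / 1/16 = 5/18
P(U=1 | obs) = 1/36 / 1/16 = 4/9
P(U=2 | obs) = 5/288 / 1/16 = 5/18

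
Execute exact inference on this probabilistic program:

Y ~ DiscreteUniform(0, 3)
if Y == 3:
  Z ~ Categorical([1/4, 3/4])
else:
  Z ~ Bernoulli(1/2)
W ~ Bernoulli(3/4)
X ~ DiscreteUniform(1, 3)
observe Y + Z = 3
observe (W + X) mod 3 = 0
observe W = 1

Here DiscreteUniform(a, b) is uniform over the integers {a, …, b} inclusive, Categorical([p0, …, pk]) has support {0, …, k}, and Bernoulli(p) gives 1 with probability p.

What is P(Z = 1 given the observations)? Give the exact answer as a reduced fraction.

P(Z = 1 | obs) = 2/3

Enumerate traces; 2 have nonzero weight after conditioning:
  (Y=2, Z=1, W=1, X=2) weight 1/32
  (Y=3, Z=0, W=1, X=2) weight 1/64
Group by Z:
  weight(Z=0) = 1/64
  weight(Z=1) = 1/32
Total weight = 1/64 + 1/32 = 3/64
P(Z=0 | obs) = 1/64 / 3/64 = 1/3
P(Z=1 | obs) = 1/32 / 3/64 = 2/3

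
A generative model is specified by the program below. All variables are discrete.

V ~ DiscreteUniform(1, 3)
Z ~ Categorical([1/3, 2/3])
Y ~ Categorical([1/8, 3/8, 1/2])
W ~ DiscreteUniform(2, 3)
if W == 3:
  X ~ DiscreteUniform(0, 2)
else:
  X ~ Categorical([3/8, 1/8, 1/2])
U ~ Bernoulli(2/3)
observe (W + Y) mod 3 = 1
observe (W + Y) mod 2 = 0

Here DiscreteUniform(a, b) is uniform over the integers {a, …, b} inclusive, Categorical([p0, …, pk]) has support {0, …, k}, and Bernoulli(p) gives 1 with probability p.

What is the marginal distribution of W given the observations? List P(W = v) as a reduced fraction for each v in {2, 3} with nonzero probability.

Enumerate traces; 72 have nonzero weight after conditioning:
  (V=1, Z=0, Y=1, W=3, X=0, U=0) weight 1/432
  (V=1, Z=0, Y=1, W=3, X=0, U=1) weight 1/216
  (V=1, Z=0, Y=1, W=3, X=1, U=0) weight 1/432
  (V=1, Z=0, Y=1, W=3, X=1, U=1) weight 1/216
  (V=1, Z=0, Y=1, W=3, X=2, U=0) weight 1/432
  (V=1, Z=0, Y=1, W=3, X=2, U=1) weight 1/216
  (V=1, Z=0, Y=2, W=2, X=0, U=0) weight 1/288
  (V=1, Z=0, Y=2, W=2, X=0, U=1) weight 1/144
  … 64 more
Group by W:
  weight(W=2) = 1/4
  weight(W=3) = 3/16
Total weight = 1/4 + 3/16 = 7/16
P(W=2 | obs) = 1/4 / 7/16 = 4/7
P(W=3 | obs) = 3/16 / 7/16 = 3/7

P(W=2) = 4/7, P(W=3) = 3/7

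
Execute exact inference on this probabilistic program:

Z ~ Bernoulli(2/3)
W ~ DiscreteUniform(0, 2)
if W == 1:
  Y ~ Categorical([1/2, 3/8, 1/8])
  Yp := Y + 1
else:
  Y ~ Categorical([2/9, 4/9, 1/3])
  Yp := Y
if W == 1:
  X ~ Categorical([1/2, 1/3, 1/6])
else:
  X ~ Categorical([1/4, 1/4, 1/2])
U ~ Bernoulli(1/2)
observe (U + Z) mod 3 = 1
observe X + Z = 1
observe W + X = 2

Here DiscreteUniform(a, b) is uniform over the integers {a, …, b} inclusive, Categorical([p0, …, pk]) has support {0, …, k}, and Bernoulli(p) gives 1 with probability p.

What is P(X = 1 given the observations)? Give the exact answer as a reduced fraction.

Enumerate traces; 6 have nonzero weight after conditioning:
  (Z=0, W=1, Y=0, X=1, U=1) weight 1/108
  (Z=0, W=1, Y=1, X=1, U=1) weight 1/144
  (Z=0, W=1, Y=2, X=1, U=1) weight 1/432
  (Z=1, W=2, Y=0, X=0, U=0) weight 1/162
  (Z=1, W=2, Y=1, X=0, U=0) weight 1/81
  (Z=1, W=2, Y=2, X=0, U=0) weight 1/108
Group by X:
  weight(X=0) = 1/36
  weight(X=1) = 1/54
Total weight = 1/36 + 1/54 = 5/108
P(X=0 | obs) = 1/36 / 5/108 = 3/5
P(X=1 | obs) = 1/54 / 5/108 = 2/5

P(X = 1 | obs) = 2/5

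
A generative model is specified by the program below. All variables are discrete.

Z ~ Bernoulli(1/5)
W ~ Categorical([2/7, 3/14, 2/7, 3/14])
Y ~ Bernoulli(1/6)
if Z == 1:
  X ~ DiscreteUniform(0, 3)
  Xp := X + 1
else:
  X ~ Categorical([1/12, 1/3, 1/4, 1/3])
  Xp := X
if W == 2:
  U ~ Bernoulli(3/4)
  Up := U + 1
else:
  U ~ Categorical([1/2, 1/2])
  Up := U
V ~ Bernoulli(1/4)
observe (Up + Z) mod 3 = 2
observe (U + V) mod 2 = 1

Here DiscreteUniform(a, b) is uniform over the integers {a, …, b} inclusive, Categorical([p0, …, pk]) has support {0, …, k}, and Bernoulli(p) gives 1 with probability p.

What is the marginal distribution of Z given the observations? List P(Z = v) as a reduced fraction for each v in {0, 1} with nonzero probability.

Enumerate traces; 40 have nonzero weight after conditioning:
  (Z=0, W=2, Y=0, X=0, U=1, V=0) weight 1/112
  (Z=0, W=2, Y=0, X=1, U=1, V=0) weight 1/28
  (Z=0, W=2, Y=0, X=2, U=1, V=0) weight 3/112
  (Z=0, W=2, Y=0, X=3, U=1, V=0) weight 1/28
  (Z=0, W=2, Y=1, X=0, U=1, V=0) weight 1/560
  (Z=0, W=2, Y=1, X=1, U=1, V=0) weight 1/140
  (Z=0, W=2, Y=1, X=2, U=1, V=0) weight 3/560
  (Z=0, W=2, Y=1, X=3, U=1, V=0) weight 1/140
  (Z=1, W=0, Y=0, X=0, U=1, V=0) weight 1/224
  … 31 more
Group by Z:
  weight(Z=0) = 9/70
  weight(Z=1) = 2/35
Total weight = 9/70 + 2/35 = 13/70
P(Z=0 | obs) = 9/70 / 13/70 = 9/13
P(Z=1 | obs) = 2/35 / 13/70 = 4/13

P(Z=0) = 9/13, P(Z=1) = 4/13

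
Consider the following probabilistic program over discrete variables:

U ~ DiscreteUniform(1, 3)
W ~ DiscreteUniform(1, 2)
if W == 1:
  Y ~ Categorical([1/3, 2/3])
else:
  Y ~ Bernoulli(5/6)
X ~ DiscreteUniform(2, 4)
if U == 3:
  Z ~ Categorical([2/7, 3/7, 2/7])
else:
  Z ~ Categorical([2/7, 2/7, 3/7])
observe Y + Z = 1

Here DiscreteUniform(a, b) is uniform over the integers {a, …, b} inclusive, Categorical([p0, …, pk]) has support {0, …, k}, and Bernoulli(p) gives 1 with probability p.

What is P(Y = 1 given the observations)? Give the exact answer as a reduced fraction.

Enumerate traces; 36 have nonzero weight after conditioning:
  (U=1, W=1, Y=0, X=2, Z=1) weight 1/189
  (U=1, W=1, Y=0, X=3, Z=1) weight 1/189
  (U=1, W=1, Y=0, X=4, Z=1) weight 1/189
  (U=1, W=1, Y=1, X=2, Z=0) weight 2/189
  (U=1, W=1, Y=1, X=3, Z=0) weight 2/189
  (U=1, W=1, Y=1, X=4, Z=0) weight 2/189
  (U=1, W=2, Y=0, X=2, Z=1) weight 1/378
  (U=1, W=2, Y=0, X=3, Z=1) weight 1/378
  … 28 more
Group by Y:
  weight(Y=0) = 1/12
  weight(Y=1) = 3/14
Total weight = 1/12 + 3/14 = 25/84
P(Y=0 | obs) = 1/12 / 25/84 = 7/25
P(Y=1 | obs) = 3/14 / 25/84 = 18/25

P(Y = 1 | obs) = 18/25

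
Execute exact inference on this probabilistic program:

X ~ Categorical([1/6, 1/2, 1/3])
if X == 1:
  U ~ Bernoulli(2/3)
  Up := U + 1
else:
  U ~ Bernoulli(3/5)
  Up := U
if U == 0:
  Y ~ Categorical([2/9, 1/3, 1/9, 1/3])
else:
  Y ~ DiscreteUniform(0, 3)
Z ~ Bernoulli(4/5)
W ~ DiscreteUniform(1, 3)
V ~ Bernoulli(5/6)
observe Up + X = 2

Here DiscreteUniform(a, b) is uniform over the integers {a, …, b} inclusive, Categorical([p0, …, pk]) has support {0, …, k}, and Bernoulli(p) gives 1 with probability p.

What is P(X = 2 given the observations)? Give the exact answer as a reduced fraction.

P(X = 2 | obs) = 4/9

Enumerate traces; 96 have nonzero weight after conditioning:
  (X=1, U=0, Y=0, Z=0, W=1, V=0) weight 1/2430
  (X=1, U=0, Y=0, Z=0, W=1, V=1) weight 1/486
  (X=1, U=0, Y=0, Z=0, W=2, V=0) weight 1/2430
  (X=1, U=0, Y=0, Z=0, W=2, V=1) weight 1/486
  (X=1, U=0, Y=0, Z=0, W=3, V=0) weight 1/2430
  (X=1, U=0, Y=0, Z=0, W=3, V=1) weight 1/486
  (X=1, U=0, Y=0, Z=1, W=1, V=0) weight 2/1215
  (X=1, U=0, Y=0, Z=1, W=1, V=1) weight 2/243
  (X=2, U=0, Y=0, Z=0, W=1, V=0) weight 2/6075
  … 87 more
Group by X:
  weight(X=1) = 1/6
  weight(X=2) = 2/15
Total weight = 1/6 + 2/15 = 3/10
P(X=1 | obs) = 1/6 / 3/10 = 5/9
P(X=2 | obs) = 2/15 / 3/10 = 4/9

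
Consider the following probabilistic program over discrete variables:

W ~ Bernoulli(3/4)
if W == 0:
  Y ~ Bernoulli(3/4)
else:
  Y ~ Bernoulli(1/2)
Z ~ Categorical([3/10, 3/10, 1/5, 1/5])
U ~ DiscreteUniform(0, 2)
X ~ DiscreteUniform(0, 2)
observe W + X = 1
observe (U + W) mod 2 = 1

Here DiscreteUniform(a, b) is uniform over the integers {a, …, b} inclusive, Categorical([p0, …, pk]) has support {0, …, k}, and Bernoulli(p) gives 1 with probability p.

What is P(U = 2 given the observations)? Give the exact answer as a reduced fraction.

P(U = 2 | obs) = 3/7

Enumerate traces; 24 have nonzero weight after conditioning:
  (W=0, Y=0, Z=0, U=1, X=1) weight 1/480
  (W=0, Y=0, Z=1, U=1, X=1) weight 1/480
  (W=0, Y=0, Z=2, U=1, X=1) weight 1/720
  (W=0, Y=0, Z=3, U=1, X=1) weight 1/720
  (W=0, Y=1, Z=0, U=1, X=1) weight 1/160
  (W=0, Y=1, Z=1, U=1, X=1) weight 1/160
  (W=0, Y=1, Z=2, U=1, X=1) weight 1/240
  (W=0, Y=1, Z=3, U=1, X=1) weight 1/240
  (W=1, Y=0, Z=0, U=0, X=0) weight 1/80
  (W=1, Y=0, Z=0, U=2, X=0) weight 1/80
  … 14 more
Group by U:
  weight(U=0) = 1/12
  weight(U=1) = 1/36
  weight(U=2) = 1/12
Total weight = 1/12 + 1/36 + 1/12 = 7/36
P(U=0 | obs) = 1/12 / 7/36 = 3/7
P(U=1 | obs) = 1/36 / 7/36 = 1/7
P(U=2 | obs) = 1/12 / 7/36 = 3/7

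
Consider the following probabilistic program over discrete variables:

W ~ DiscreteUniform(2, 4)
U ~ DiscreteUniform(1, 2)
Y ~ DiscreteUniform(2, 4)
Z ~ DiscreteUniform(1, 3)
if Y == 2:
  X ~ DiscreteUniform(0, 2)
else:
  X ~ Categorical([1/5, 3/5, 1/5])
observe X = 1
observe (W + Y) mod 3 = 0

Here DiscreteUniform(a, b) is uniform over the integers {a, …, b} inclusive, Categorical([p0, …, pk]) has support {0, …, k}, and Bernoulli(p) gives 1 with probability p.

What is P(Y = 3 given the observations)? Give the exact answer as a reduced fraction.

Enumerate traces; 18 have nonzero weight after conditioning:
  (W=2, U=1, Y=4, Z=1, X=1) weight 1/90
  (W=2, U=1, Y=4, Z=2, X=1) weight 1/90
  (W=2, U=1, Y=4, Z=3, X=1) weight 1/90
  (W=2, U=2, Y=4, Z=1, X=1) weight 1/90
  (W=2, U=2, Y=4, Z=2, X=1) weight 1/90
  (W=2, U=2, Y=4, Z=3, X=1) weight 1/90
  (W=3, U=1, Y=3, Z=1, X=1) weight 1/90
  (W=3, U=1, Y=3, Z=2, X=1) weight 1/90
  (W=4, U=1, Y=2, Z=1, X=1) weight 1/162
  … 9 more
Group by Y:
  weight(Y=2) = 1/27
  weight(Y=3) = 1/15
  weight(Y=4) = 1/15
Total weight = 1/27 + 1/15 + 1/15 = 23/135
P(Y=2 | obs) = 1/27 / 23/135 = 5/23
P(Y=3 | obs) = 1/15 / 23/135 = 9/23
P(Y=4 | obs) = 1/15 / 23/135 = 9/23

P(Y = 3 | obs) = 9/23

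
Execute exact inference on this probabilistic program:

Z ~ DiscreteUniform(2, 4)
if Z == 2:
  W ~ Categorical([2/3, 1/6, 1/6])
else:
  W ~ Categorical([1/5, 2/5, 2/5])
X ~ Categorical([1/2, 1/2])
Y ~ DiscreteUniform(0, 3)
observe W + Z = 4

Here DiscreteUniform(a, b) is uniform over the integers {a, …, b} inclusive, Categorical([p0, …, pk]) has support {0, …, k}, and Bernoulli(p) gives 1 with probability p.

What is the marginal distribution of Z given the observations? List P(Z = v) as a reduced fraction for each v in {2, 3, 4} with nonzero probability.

Enumerate traces; 24 have nonzero weight after conditioning:
  (Z=2, W=2, X=0, Y=0) weight 1/144
  (Z=2, W=2, X=0, Y=1) weight 1/144
  (Z=2, W=2, X=0, Y=2) weight 1/144
  (Z=2, W=2, X=0, Y=3) weight 1/144
  (Z=2, W=2, X=1, Y=0) weight 1/144
  (Z=2, W=2, X=1, Y=1) weight 1/144
  (Z=2, W=2, X=1, Y=2) weight 1/144
  (Z=2, W=2, X=1, Y=3) weight 1/144
  (Z=3, W=1, X=0, Y=0) weight 1/60
  (Z=4, W=0, X=0, Y=0) weight 1/120
  … 14 more
Group by Z:
  weight(Z=2) = 1/18
  weight(Z=3) = 2/15
  weight(Z=4) = 1/15
Total weight = 1/18 + 2/15 + 1/15 = 23/90
P(Z=2 | obs) = 1/18 / 23/90 = 5/23
P(Z=3 | obs) = 2/15 / 23/90 = 12/23
P(Z=4 | obs) = 1/15 / 23/90 = 6/23

P(Z=2) = 5/23, P(Z=3) = 12/23, P(Z=4) = 6/23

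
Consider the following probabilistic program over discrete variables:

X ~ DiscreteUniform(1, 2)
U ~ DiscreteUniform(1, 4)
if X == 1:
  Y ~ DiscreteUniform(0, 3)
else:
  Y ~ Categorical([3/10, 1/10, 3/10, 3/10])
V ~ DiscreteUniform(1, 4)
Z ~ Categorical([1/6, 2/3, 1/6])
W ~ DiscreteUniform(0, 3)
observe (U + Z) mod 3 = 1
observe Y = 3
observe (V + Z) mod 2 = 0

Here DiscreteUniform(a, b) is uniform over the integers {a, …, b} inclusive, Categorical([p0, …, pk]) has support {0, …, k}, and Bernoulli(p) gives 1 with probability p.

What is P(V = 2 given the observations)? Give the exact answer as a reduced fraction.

P(V = 2 | obs) = 3/14

Enumerate traces; 64 have nonzero weight after conditioning:
  (X=1, U=1, Y=3, V=2, Z=0, W=0) weight 1/3072
  (X=1, U=1, Y=3, V=2, Z=0, W=1) weight 1/3072
  (X=1, U=1, Y=3, V=2, Z=0, W=2) weight 1/3072
  (X=1, U=1, Y=3, V=2, Z=0, W=3) weight 1/3072
  (X=1, U=1, Y=3, V=4, Z=0, W=0) weight 1/3072
  (X=1, U=1, Y=3, V=4, Z=0, W=1) weight 1/3072
  (X=1, U=1, Y=3, V=4, Z=0, W=2) weight 1/3072
  (X=1, U=1, Y=3, V=4, Z=0, W=3) weight 1/3072
  (X=1, U=3, Y=3, V=1, Z=1, W=0) weight 1/768
  (X=1, U=3, Y=3, V=3, Z=1, W=0) weight 1/768
  … 54 more
Group by V:
  weight(V=1) = 11/960
  weight(V=2) = 11/1280
  weight(V=3) = 11/960
  weight(V=4) = 11/1280
Total weight = 11/960 + 11/1280 + 11/960 + 11/1280 = 77/1920
P(V=1 | obs) = 11/960 / 77/1920 = 2/7
P(V=2 | obs) = 11/1280 / 77/1920 = 3/14
P(V=3 | obs) = 11/960 / 77/1920 = 2/7
P(V=4 | obs) = 11/1280 / 77/1920 = 3/14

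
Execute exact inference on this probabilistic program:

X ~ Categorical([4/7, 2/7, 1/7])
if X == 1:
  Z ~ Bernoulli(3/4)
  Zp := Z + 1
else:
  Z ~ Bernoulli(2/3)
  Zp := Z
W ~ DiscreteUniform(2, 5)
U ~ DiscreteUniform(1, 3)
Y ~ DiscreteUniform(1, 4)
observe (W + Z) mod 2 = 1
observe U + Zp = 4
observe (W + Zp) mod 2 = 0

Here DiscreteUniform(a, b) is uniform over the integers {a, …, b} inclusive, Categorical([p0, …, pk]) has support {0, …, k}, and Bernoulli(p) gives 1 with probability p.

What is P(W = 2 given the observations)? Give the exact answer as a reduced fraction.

P(W = 2 | obs) = 3/8

Enumerate traces; 16 have nonzero weight after conditioning:
  (X=1, Z=0, W=3, U=3, Y=1) weight 1/672
  (X=1, Z=0, W=3, U=3, Y=2) weight 1/672
  (X=1, Z=0, W=3, U=3, Y=3) weight 1/672
  (X=1, Z=0, W=3, U=3, Y=4) weight 1/672
  (X=1, Z=0, W=5, U=3, Y=1) weight 1/672
  (X=1, Z=0, W=5, U=3, Y=2) weight 1/672
  (X=1, Z=0, W=5, U=3, Y=3) weight 1/672
  (X=1, Z=0, W=5, U=3, Y=4) weight 1/672
  (X=1, Z=1, W=2, U=2, Y=1) weight 1/224
  (X=1, Z=1, W=4, U=2, Y=1) weight 1/224
  … 6 more
Group by W:
  weight(W=2) = 1/56
  weight(W=3) = 1/168
  weight(W=4) = 1/56
  weight(W=5) = 1/168
Total weight = 1/56 + 1/168 + 1/56 + 1/168 = 1/21
P(W=2 | obs) = 1/56 / 1/21 = 3/8
P(W=3 | obs) = 1/168 / 1/21 = 1/8
P(W=4 | obs) = 1/56 / 1/21 = 3/8
P(W=5 | obs) = 1/168 / 1/21 = 1/8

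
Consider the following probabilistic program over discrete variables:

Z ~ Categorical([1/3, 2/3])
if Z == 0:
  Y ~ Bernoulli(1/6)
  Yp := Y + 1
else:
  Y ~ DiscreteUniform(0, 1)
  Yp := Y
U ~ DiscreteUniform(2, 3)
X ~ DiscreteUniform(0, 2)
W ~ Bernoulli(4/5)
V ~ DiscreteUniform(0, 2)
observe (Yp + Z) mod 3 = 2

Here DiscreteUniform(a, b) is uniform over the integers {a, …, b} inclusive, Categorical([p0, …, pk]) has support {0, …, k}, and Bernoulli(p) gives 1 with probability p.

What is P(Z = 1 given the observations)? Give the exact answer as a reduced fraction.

Enumerate traces; 72 have nonzero weight after conditioning:
  (Z=0, Y=1, U=2, X=0, W=0, V=0) weight 1/1620
  (Z=0, Y=1, U=2, X=0, W=0, V=1) weight 1/1620
  (Z=0, Y=1, U=2, X=0, W=0, V=2) weight 1/1620
  (Z=0, Y=1, U=2, X=0, W=1, V=0) weight 1/405
  (Z=0, Y=1, U=2, X=0, W=1, V=1) weight 1/405
  (Z=0, Y=1, U=2, X=0, W=1, V=2) weight 1/405
  (Z=0, Y=1, U=2, X=1, W=0, V=0) weight 1/1620
  (Z=0, Y=1, U=2, X=1, W=0, V=1) weight 1/1620
  (Z=1, Y=1, U=2, X=0, W=0, V=0) weight 1/270
  … 63 more
Group by Z:
  weight(Z=0) = 1/18
  weight(Z=1) = 1/3
Total weight = 1/18 + 1/3 = 7/18
P(Z=0 | obs) = 1/18 / 7/18 = 1/7
P(Z=1 | obs) = 1/3 / 7/18 = 6/7

P(Z = 1 | obs) = 6/7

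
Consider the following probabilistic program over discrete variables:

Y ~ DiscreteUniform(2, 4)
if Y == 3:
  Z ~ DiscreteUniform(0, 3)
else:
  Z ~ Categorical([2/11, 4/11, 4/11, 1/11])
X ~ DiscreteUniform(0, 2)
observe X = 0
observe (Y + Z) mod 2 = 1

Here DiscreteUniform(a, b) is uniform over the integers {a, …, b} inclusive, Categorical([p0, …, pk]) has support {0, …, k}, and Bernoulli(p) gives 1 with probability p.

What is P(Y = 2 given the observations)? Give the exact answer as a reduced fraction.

P(Y = 2 | obs) = 10/31

Enumerate traces; 6 have nonzero weight after conditioning:
  (Y=2, Z=1, X=0) weight 4/99
  (Y=2, Z=3, X=0) weight 1/99
  (Y=3, Z=0, X=0) weight 1/36
  (Y=3, Z=2, X=0) weight 1/36
  (Y=4, Z=1, X=0) weight 4/99
  (Y=4, Z=3, X=0) weight 1/99
Group by Y:
  weight(Y=2) = 5/99
  weight(Y=3) = 1/18
  weight(Y=4) = 5/99
Total weight = 5/99 + 1/18 + 5/99 = 31/198
P(Y=2 | obs) = 5/99 / 31/198 = 10/31
P(Y=3 | obs) = 1/18 / 31/198 = 11/31
P(Y=4 | obs) = 5/99 / 31/198 = 10/31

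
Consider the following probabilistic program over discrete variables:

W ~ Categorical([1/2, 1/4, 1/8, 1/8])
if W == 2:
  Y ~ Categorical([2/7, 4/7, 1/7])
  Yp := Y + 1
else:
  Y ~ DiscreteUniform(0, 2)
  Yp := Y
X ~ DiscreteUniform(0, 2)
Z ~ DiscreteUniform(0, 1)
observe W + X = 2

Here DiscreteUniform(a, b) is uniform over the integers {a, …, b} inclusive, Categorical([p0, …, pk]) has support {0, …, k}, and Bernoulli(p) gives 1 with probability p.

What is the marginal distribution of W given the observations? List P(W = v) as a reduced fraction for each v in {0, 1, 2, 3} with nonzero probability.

Enumerate traces; 18 have nonzero weight after conditioning:
  (W=0, Y=0, X=2, Z=0) weight 1/36
  (W=0, Y=0, X=2, Z=1) weight 1/36
  (W=0, Y=1, X=2, Z=0) weight 1/36
  (W=0, Y=1, X=2, Z=1) weight 1/36
  (W=0, Y=2, X=2, Z=0) weight 1/36
  (W=0, Y=2, X=2, Z=1) weight 1/36
  (W=1, Y=0, X=1, Z=0) weight 1/72
  (W=1, Y=0, X=1, Z=1) weight 1/72
  (W=2, Y=0, X=0, Z=0) weight 1/168
  … 9 more
Group by W:
  weight(W=0) = 1/6
  weight(W=1) = 1/12
  weight(W=2) = 1/24
Total weight = 1/6 + 1/12 + 1/24 = 7/24
P(W=0 | obs) = 1/6 / 7/24 = 4/7
P(W=1 | obs) = 1/12 / 7/24 = 2/7
P(W=2 | obs) = 1/24 / 7/24 = 1/7

P(W=0) = 4/7, P(W=1) = 2/7, P(W=2) = 1/7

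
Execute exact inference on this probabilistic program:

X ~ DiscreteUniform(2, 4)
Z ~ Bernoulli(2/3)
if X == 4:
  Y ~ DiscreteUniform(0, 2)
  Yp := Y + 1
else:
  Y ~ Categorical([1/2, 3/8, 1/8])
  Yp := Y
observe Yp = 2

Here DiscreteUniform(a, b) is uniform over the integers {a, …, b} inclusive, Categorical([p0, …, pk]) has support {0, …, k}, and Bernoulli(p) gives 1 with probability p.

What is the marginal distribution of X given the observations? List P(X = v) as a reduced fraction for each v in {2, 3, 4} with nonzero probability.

P(X=2) = 3/14, P(X=3) = 3/14, P(X=4) = 4/7

Enumerate traces; 6 have nonzero weight after conditioning:
  (X=2, Z=0, Y=2) weight 1/72
  (X=2, Z=1, Y=2) weight 1/36
  (X=3, Z=0, Y=2) weight 1/72
  (X=3, Z=1, Y=2) weight 1/36
  (X=4, Z=0, Y=1) weight 1/27
  (X=4, Z=1, Y=1) weight 2/27
Group by X:
  weight(X=2) = 1/24
  weight(X=3) = 1/24
  weight(X=4) = 1/9
Total weight = 1/24 + 1/24 + 1/9 = 7/36
P(X=2 | obs) = 1/24 / 7/36 = 3/14
P(X=3 | obs) = 1/24 / 7/36 = 3/14
P(X=4 | obs) = 1/9 / 7/36 = 4/7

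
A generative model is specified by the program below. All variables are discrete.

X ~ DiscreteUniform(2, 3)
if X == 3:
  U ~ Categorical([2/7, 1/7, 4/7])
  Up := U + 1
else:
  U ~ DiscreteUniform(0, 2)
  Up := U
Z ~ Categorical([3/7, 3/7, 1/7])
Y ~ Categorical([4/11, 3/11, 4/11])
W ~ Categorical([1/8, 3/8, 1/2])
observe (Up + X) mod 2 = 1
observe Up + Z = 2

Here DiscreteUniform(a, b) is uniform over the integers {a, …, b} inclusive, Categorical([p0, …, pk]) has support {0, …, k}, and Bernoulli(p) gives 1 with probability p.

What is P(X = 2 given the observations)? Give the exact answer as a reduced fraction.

Enumerate traces; 18 have nonzero weight after conditioning:
  (X=2, U=1, Z=1, Y=0, W=0) weight 1/308
  (X=2, U=1, Z=1, Y=0, W=1) weight 3/308
  (X=2, U=1, Z=1, Y=0, W=2) weight 1/77
  (X=2, U=1, Z=1, Y=1, W=0) weight 3/1232
  (X=2, U=1, Z=1, Y=1, W=1) weight 9/1232
  (X=2, U=1, Z=1, Y=1, W=2) weight 3/308
  (X=2, U=1, Z=1, Y=2, W=0) weight 1/308
  (X=2, U=1, Z=1, Y=2, W=1) weight 3/308
  (X=3, U=1, Z=0, Y=0, W=0) weight 3/2156
  … 9 more
Group by X:
  weight(X=2) = 1/14
  weight(X=3) = 3/98
Total weight = 1/14 + 3/98 = 5/49
P(X=2 | obs) = 1/14 / 5/49 = 7/10
P(X=3 | obs) = 3/98 / 5/49 = 3/10

P(X = 2 | obs) = 7/10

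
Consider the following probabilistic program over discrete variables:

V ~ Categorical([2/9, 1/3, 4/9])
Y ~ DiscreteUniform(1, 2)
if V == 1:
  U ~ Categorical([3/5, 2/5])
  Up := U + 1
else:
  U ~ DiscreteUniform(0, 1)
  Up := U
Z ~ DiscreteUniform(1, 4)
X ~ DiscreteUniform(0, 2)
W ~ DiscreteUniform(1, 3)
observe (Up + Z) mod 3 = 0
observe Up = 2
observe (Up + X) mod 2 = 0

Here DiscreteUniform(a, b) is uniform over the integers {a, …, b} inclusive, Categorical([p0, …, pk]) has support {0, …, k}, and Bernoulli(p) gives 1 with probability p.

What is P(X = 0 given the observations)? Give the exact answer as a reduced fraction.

P(X = 0 | obs) = 1/2

Enumerate traces; 24 have nonzero weight after conditioning:
  (V=1, Y=1, U=1, Z=1, X=0, W=1) weight 1/540
  (V=1, Y=1, U=1, Z=1, X=0, W=2) weight 1/540
  (V=1, Y=1, U=1, Z=1, X=0, W=3) weight 1/540
  (V=1, Y=1, U=1, Z=1, X=2, W=1) weight 1/540
  (V=1, Y=1, U=1, Z=1, X=2, W=2) weight 1/540
  (V=1, Y=1, U=1, Z=1, X=2, W=3) weight 1/540
  (V=1, Y=1, U=1, Z=4, X=0, W=1) weight 1/540
  (V=1, Y=1, U=1, Z=4, X=0, W=2) weight 1/540
  … 16 more
Group by X:
  weight(X=0) = 1/45
  weight(X=2) = 1/45
Total weight = 1/45 + 1/45 = 2/45
P(X=0 | obs) = 1/45 / 2/45 = 1/2
P(X=2 | obs) = 1/45 / 2/45 = 1/2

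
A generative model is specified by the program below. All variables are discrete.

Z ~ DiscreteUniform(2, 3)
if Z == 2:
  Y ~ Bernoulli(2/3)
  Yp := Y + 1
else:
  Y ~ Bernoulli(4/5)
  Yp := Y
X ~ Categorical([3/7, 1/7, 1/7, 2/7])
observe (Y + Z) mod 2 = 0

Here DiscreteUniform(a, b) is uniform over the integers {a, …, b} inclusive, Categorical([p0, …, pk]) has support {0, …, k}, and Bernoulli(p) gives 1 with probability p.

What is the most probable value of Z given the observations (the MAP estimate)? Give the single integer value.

argmax_v P(Z = v | obs) = 3

Enumerate traces; 8 have nonzero weight after conditioning:
  (Z=2, Y=0, X=0) weight 1/14
  (Z=2, Y=0, X=1) weight 1/42
  (Z=2, Y=0, X=2) weight 1/42
  (Z=2, Y=0, X=3) weight 1/21
  (Z=3, Y=1, X=0) weight 6/35
  (Z=3, Y=1, X=1) weight 2/35
  (Z=3, Y=1, X=2) weight 2/35
  (Z=3, Y=1, X=3) weight 4/35
Group by Z:
  weight(Z=2) = 1/6
  weight(Z=3) = 2/5
Total weight = 1/6 + 2/5 = 17/30
P(Z=2 | obs) = 1/6 / 17/30 = 5/17
P(Z=3 | obs) = 2/5 / 17/30 = 12/17
argmax = 3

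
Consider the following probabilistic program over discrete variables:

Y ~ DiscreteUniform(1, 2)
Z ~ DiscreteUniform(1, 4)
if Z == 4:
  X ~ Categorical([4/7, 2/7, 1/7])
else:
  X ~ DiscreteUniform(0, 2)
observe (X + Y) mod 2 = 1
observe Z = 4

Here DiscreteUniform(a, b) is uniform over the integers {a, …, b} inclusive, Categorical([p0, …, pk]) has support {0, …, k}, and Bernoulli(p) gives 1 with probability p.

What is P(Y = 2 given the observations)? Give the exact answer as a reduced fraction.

Enumerate traces; 3 have nonzero weight after conditioning:
  (Y=1, Z=4, X=0) weight 1/14
  (Y=1, Z=4, X=2) weight 1/56
  (Y=2, Z=4, X=1) weight 1/28
Group by Y:
  weight(Y=1) = 5/56
  weight(Y=2) = 1/28
Total weight = 5/56 + 1/28 = 1/8
P(Y=1 | obs) = 5/56 / 1/8 = 5/7
P(Y=2 | obs) = 1/28 / 1/8 = 2/7

P(Y = 2 | obs) = 2/7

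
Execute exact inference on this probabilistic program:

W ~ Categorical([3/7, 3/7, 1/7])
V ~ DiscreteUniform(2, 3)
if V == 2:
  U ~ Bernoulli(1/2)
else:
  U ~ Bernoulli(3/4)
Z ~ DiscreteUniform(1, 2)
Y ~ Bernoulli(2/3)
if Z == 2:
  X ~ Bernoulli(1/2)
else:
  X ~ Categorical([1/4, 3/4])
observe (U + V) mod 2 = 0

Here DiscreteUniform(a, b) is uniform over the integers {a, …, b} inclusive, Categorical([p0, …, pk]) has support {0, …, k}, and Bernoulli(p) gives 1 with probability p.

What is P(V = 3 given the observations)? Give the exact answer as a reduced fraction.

P(V = 3 | obs) = 3/5

Enumerate traces; 48 have nonzero weight after conditioning:
  (W=0, V=2, U=0, Z=1, Y=0, X=0) weight 1/224
  (W=0, V=2, U=0, Z=1, Y=0, X=1) weight 3/224
  (W=0, V=2, U=0, Z=1, Y=1, X=0) weight 1/112
  (W=0, V=2, U=0, Z=1, Y=1, X=1) weight 3/112
  (W=0, V=2, U=0, Z=2, Y=0, X=0) weight 1/112
  (W=0, V=2, U=0, Z=2, Y=0, X=1) weight 1/112
  (W=0, V=2, U=0, Z=2, Y=1, X=0) weight 1/56
  (W=0, V=2, U=0, Z=2, Y=1, X=1) weight 1/56
  (W=0, V=3, U=1, Z=1, Y=0, X=0) weight 3/448
  … 39 more
Group by V:
  weight(V=2) = 1/4
  weight(V=3) = 3/8
Total weight = 1/4 + 3/8 = 5/8
P(V=2 | obs) = 1/4 / 5/8 = 2/5
P(V=3 | obs) = 3/8 / 5/8 = 3/5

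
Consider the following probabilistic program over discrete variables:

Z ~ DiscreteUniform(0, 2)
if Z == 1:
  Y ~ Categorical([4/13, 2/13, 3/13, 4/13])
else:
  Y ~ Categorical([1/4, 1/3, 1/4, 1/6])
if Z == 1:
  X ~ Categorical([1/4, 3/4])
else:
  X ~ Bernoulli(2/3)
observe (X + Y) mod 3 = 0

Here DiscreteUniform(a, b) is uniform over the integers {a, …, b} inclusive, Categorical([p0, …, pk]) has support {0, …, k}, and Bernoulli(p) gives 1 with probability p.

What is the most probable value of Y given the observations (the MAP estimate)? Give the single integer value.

Enumerate traces; 9 have nonzero weight after conditioning:
  (Z=0, Y=0, X=0) weight 1/36
  (Z=0, Y=2, X=1) weight 1/18
  (Z=0, Y=3, X=0) weight 1/54
  (Z=1, Y=0, X=0) weight 1/39
  (Z=1, Y=2, X=1) weight 3/52
  (Z=1, Y=3, X=0) weight 1/39
  (Z=2, Y=0, X=0) weight 1/36
  (Z=2, Y=2, X=1) weight 1/18
  … 1 more
Group by Y:
  weight(Y=0) = 19/234
  weight(Y=2) = 79/468
  weight(Y=3) = 22/351
Total weight = 19/234 + 79/468 + 22/351 = 439/1404
P(Y=0 | obs) = 19/234 / 439/1404 = 114/439
P(Y=2 | obs) = 79/468 / 439/1404 = 237/439
P(Y=3 | obs) = 22/351 / 439/1404 = 88/439
argmax = 2

argmax_v P(Y = v | obs) = 2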